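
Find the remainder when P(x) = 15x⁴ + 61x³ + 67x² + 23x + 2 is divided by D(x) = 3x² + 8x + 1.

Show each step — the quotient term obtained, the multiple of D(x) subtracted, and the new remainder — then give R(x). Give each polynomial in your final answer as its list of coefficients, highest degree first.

Step 1: lead(15x⁴ + 61x³ + 67x² + 23x + 2) ÷ lead(D) = 15x⁴ ÷ 3x² = 5x². Subtract (5x²)·D = 15x⁴ + 40x³ + 5x². Remainder: 21x³ + 62x² + 23x + 2.
Step 2: lead(21x³ + 62x² + 23x + 2) ÷ lead(D) = 21x³ ÷ 3x² = 7x. Subtract (7x)·D = 21x³ + 56x² + 7x. Remainder: 6x² + 16x + 2.
Step 3: lead(6x² + 16x + 2) ÷ lead(D) = 6x² ÷ 3x² = 2. Subtract (2)·D = 6x² + 16x + 2. Remainder: 0.

R = [0]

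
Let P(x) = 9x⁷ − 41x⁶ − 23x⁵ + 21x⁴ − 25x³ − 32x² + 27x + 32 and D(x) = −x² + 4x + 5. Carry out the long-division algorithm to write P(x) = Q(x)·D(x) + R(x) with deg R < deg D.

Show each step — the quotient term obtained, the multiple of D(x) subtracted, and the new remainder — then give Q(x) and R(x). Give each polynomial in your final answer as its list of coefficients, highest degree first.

Step 1: lead(9x⁷ − 41x⁶ − 23x⁵ + 21x⁴ − 25x³ − 32x² + 27x + 32) ÷ lead(D) = 9x⁷ ÷ −x² = −9x⁵. Subtract (−9x⁵)·D = 9x⁷ − 36x⁶ − 45x⁵. Remainder: −5x⁶ + 22x⁵ + 21x⁴ − 25x³ − 32x² + 27x + 32.
Step 2: lead(−5x⁶ + 22x⁵ + 21x⁴ − 25x³ − 32x² + 27x + 32) ÷ lead(D) = −5x⁶ ÷ −x² = 5x⁴. Subtract (5x⁴)·D = −5x⁶ + 20x⁵ + 25x⁴. Remainder: 2x⁵ − 4x⁴ − 25x³ − 32x² + 27x + 32.
Step 3: lead(2x⁵ − 4x⁴ − 25x³ − 32x² + 27x + 32) ÷ lead(D) = 2x⁵ ÷ −x² = −2x³. Subtract (−2x³)·D = 2x⁵ − 8x⁴ − 10x³. Remainder: 4x⁴ − 15x³ − 32x² + 27x + 32.
Step 4: lead(4x⁴ − 15x³ − 32x² + 27x + 32) ÷ lead(D) = 4x⁴ ÷ −x² = −4x². Subtract (−4x²)·D = 4x⁴ − 16x³ − 20x². Remainder: x³ − 12x² + 27x + 32.
Step 5: lead(x³ − 12x² + 27x + 32) ÷ lead(D) = x³ ÷ −x² = −x. Subtract (−x)·D = x³ − 4x² − 5x. Remainder: −8x² + 32x + 32.
Step 6: lead(−8x² + 32x + 32) ÷ lead(D) = −8x² ÷ −x² = 8. Subtract (8)·D = −8x² + 32x + 40. Remainder: −8.

Q = [-9, 5, -2, -4, -1, 8]; R = [-8]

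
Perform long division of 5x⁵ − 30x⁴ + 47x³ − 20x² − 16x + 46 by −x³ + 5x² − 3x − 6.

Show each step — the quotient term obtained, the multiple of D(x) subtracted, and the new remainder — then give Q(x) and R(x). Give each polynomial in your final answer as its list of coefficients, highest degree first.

Q = [-5, 5, -7]; R = [-7, 4]

Step 1: lead(5x⁵ − 30x⁴ + 47x³ − 20x² − 16x + 46) ÷ lead(D) = 5x⁵ ÷ −x³ = −5x². Subtract (−5x²)·D = 5x⁵ − 25x⁴ + 15x³ + 30x². Remainder: −5x⁴ + 32x³ − 50x² − 16x + 46.
Step 2: lead(−5x⁴ + 32x³ − 50x² − 16x + 46) ÷ lead(D) = −5x⁴ ÷ −x³ = 5x. Subtract (5x)·D = −5x⁴ + 25x³ − 15x² − 30x. Remainder: 7x³ − 35x² + 14x + 46.
Step 3: lead(7x³ − 35x² + 14x + 46) ÷ lead(D) = 7x³ ÷ −x³ = −7. Subtract (−7)·D = 7x³ − 35x² + 21x + 42. Remainder: −7x + 4.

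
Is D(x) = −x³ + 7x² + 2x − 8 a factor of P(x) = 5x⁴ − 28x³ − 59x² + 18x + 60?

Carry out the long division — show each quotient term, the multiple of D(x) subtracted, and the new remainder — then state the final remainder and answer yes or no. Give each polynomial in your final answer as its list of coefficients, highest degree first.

R = [-8, 4], so D(x) is not a factor of P(x). no

Step 1: lead(5x⁴ − 28x³ − 59x² + 18x + 60) ÷ lead(D) = 5x⁴ ÷ −x³ = −5x. Subtract (−5x)·D = 5x⁴ − 35x³ − 10x² + 40x. Remainder: 7x³ − 49x² − 22x + 60.
Step 2: lead(7x³ − 49x² − 22x + 60) ÷ lead(D) = 7x³ ÷ −x³ = −7. Subtract (−7)·D = 7x³ − 49x² − 14x + 56. Remainder: −8x + 4.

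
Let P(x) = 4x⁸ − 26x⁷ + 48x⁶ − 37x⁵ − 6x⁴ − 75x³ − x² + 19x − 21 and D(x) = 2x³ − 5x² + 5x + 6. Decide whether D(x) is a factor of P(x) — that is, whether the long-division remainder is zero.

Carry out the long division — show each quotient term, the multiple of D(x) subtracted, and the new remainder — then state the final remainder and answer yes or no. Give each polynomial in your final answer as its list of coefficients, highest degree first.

Step 1: lead(4x⁸ − 26x⁷ + 48x⁶ − 37x⁵ − 6x⁴ − 75x³ − x² + 19x − 21) ÷ lead(D) = 4x⁸ ÷ 2x³ = 2x⁵. Subtract (2x⁵)·D = 4x⁸ − 10x⁷ + 10x⁶ + 12x⁵. Remainder: −16x⁷ + 38x⁶ − 49x⁵ − 6x⁴ − 75x³ − x² + 19x − 21.
Step 2: lead(−16x⁷ + 38x⁶ − 49x⁵ − 6x⁴ − 75x³ − x² + 19x − 21) ÷ lead(D) = −16x⁷ ÷ 2x³ = −8x⁴. Subtract (−8x⁴)·D = −16x⁷ + 40x⁶ − 40x⁵ − 48x⁴. Remainder: −2x⁶ − 9x⁵ + 42x⁴ − 75x³ − x² + 19x − 21.
Step 3: lead(−2x⁶ − 9x⁵ + 42x⁴ − 75x³ − x² + 19x − 21) ÷ lead(D) = −2x⁶ ÷ 2x³ = −x³. Subtract (−x³)·D = −2x⁶ + 5x⁵ − 5x⁴ − 6x³. Remainder: −14x⁵ + 47x⁴ − 69x³ − x² + 19x − 21.
Step 4: lead(−14x⁵ + 47x⁴ − 69x³ − x² + 19x − 21) ÷ lead(D) = −14x⁵ ÷ 2x³ = −7x². Subtract (−7x²)·D = −14x⁵ + 35x⁴ − 35x³ − 42x². Remainder: 12x⁴ − 34x³ + 41x² + 19x − 21.
Step 5: lead(12x⁴ − 34x³ + 41x² + 19x − 21) ÷ lead(D) = 12x⁴ ÷ 2x³ = 6x. Subtract (6x)·D = 12x⁴ − 30x³ + 30x² + 36x. Remainder: −4x³ + 11x² − 17x − 21.
Step 6: lead(−4x³ + 11x² − 17x − 21) ÷ lead(D) = −4x³ ÷ 2x³ = −2. Subtract (−2)·D = −4x³ + 10x² − 10x − 12. Remainder: x² − 7x − 9.

R = [1, -7, -9], so D(x) is not a factor of P(x). no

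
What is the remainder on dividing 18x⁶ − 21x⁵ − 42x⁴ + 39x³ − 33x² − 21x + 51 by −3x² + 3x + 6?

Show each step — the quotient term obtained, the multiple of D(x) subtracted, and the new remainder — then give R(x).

R(x) = −3

Step 1: lead(18x⁶ − 21x⁵ − 42x⁴ + 39x³ − 33x² − 21x + 51) ÷ lead(D) = 18x⁶ ÷ −3x² = −6x⁴. Subtract (−6x⁴)·D = 18x⁶ − 18x⁵ − 36x⁴. Remainder: −3x⁵ − 6x⁴ + 39x³ − 33x² − 21x + 51.
Step 2: lead(−3x⁵ − 6x⁴ + 39x³ − 33x² − 21x + 51) ÷ lead(D) = −3x⁵ ÷ −3x² = x³. Subtract (x³)·D = −3x⁵ + 3x⁴ + 6x³. Remainder: −9x⁴ + 33x³ − 33x² − 21x + 51.
Step 3: lead(−9x⁴ + 33x³ − 33x² − 21x + 51) ÷ lead(D) = −9x⁴ ÷ −3x² = 3x². Subtract (3x²)·D = −9x⁴ + 9x³ + 18x². Remainder: 24x³ − 51x² − 21x + 51.
Step 4: lead(24x³ − 51x² − 21x + 51) ÷ lead(D) = 24x³ ÷ −3x² = −8x. Subtract (−8x)·D = 24x³ − 24x² − 48x. Remainder: −27x² + 27x + 51.
Step 5: lead(−27x² + 27x + 51) ÷ lead(D) = −27x² ÷ −3x² = 9. Subtract (9)·D = −27x² + 27x + 54. Remainder: −3.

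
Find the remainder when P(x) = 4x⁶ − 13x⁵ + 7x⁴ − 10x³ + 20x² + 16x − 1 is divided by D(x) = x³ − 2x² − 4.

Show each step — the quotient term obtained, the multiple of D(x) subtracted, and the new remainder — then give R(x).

Step 1: lead(4x⁶ − 13x⁵ + 7x⁴ − 10x³ + 20x² + 16x − 1) ÷ lead(D) = 4x⁶ ÷ x³ = 4x³. Subtract (4x³)·D = 4x⁶ − 8x⁵ − 16x³. Remainder: −5x⁵ + 7x⁴ + 6x³ + 20x² + 16x − 1.
Step 2: lead(−5x⁵ + 7x⁴ + 6x³ + 20x² + 16x − 1) ÷ lead(D) = −5x⁵ ÷ x³ = −5x². Subtract (−5x²)·D = −5x⁵ + 10x⁴ + 20x². Remainder: −3x⁴ + 6x³ + 16x − 1.
Step 3: lead(−3x⁴ + 6x³ + 16x − 1) ÷ lead(D) = −3x⁴ ÷ x³ = −3x. Subtract (−3x)·D = −3x⁴ + 6x³ + 12x. Remainder: 4x − 1.

R(x) = 4x − 1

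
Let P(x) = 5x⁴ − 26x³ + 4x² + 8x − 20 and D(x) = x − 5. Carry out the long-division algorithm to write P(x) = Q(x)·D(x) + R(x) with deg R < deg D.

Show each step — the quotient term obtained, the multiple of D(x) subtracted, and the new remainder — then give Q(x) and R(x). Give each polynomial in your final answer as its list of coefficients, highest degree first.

Q = [5, -1, -1, 3]; R = [-5]

Step 1: lead(5x⁴ − 26x³ + 4x² + 8x − 20) ÷ lead(D) = 5x⁴ ÷ x = 5x³. Subtract (5x³)·D = 5x⁴ − 25x³. Remainder: −x³ + 4x² + 8x − 20.
Step 2: lead(−x³ + 4x² + 8x − 20) ÷ lead(D) = −x³ ÷ x = −x². Subtract (−x²)·D = −x³ + 5x². Remainder: −x² + 8x − 20.
Step 3: lead(−x² + 8x − 20) ÷ lead(D) = −x² ÷ x = −x. Subtract (−x)·D = −x² + 5x. Remainder: 3x − 20.
Step 4: lead(3x − 20) ÷ lead(D) = 3x ÷ x = 3. Subtract (3)·D = 3x − 15. Remainder: −5.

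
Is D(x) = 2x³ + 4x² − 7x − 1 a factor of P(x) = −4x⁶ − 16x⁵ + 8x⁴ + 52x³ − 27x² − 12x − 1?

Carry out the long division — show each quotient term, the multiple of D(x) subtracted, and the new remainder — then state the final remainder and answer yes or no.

Step 1: lead(−4x⁶ − 16x⁵ + 8x⁴ + 52x³ − 27x² − 12x − 1) ÷ lead(D) = −4x⁶ ÷ 2x³ = −2x³. Subtract (−2x³)·D = −4x⁶ − 8x⁵ + 14x⁴ + 2x³. Remainder: −8x⁵ − 6x⁴ + 50x³ − 27x² − 12x − 1.
Step 2: lead(−8x⁵ − 6x⁴ + 50x³ − 27x² − 12x − 1) ÷ lead(D) = −8x⁵ ÷ 2x³ = −4x². Subtract (−4x²)·D = −8x⁵ − 16x⁴ + 28x³ + 4x². Remainder: 10x⁴ + 22x³ − 31x² − 12x − 1.
Step 3: lead(10x⁴ + 22x³ − 31x² − 12x − 1) ÷ lead(D) = 10x⁴ ÷ 2x³ = 5x. Subtract (5x)·D = 10x⁴ + 20x³ − 35x² − 5x. Remainder: 2x³ + 4x² − 7x − 1.
Step 4: lead(2x³ + 4x² − 7x − 1) ÷ lead(D) = 2x³ ÷ 2x³ = 1. Subtract (1)·D = 2x³ + 4x² − 7x − 1. Remainder: 0.

R(x) = 0, so D(x) is a factor of P(x). yes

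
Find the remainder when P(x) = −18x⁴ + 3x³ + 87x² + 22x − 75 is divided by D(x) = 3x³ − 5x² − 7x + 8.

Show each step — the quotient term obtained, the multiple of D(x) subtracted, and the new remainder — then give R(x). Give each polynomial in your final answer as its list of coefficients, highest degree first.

R = [7, -3]

Step 1: lead(−18x⁴ + 3x³ + 87x² + 22x − 75) ÷ lead(D) = −18x⁴ ÷ 3x³ = −6x. Subtract (−6x)·D = −18x⁴ + 30x³ + 42x² − 48x. Remainder: −27x³ + 45x² + 70x − 75.
Step 2: lead(−27x³ + 45x² + 70x − 75) ÷ lead(D) = −27x³ ÷ 3x³ = −9. Subtract (−9)·D = −27x³ + 45x² + 63x − 72. Remainder: 7x − 3.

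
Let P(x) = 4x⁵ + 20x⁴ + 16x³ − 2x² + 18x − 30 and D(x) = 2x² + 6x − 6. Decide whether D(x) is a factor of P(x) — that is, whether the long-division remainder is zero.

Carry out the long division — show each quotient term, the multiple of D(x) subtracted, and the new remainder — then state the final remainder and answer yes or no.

R(x) = 0, so D(x) is a factor of P(x). yes

Step 1: lead(4x⁵ + 20x⁴ + 16x³ − 2x² + 18x − 30) ÷ lead(D) = 4x⁵ ÷ 2x² = 2x³. Subtract (2x³)·D = 4x⁵ + 12x⁴ − 12x³. Remainder: 8x⁴ + 28x³ − 2x² + 18x − 30.
Step 2: lead(8x⁴ + 28x³ − 2x² + 18x − 30) ÷ lead(D) = 8x⁴ ÷ 2x² = 4x². Subtract (4x²)·D = 8x⁴ + 24x³ − 24x². Remainder: 4x³ + 22x² + 18x − 30.
Step 3: lead(4x³ + 22x² + 18x − 30) ÷ lead(D) = 4x³ ÷ 2x² = 2x. Subtract (2x)·D = 4x³ + 12x² − 12x. Remainder: 10x² + 30x − 30.
Step 4: lead(10x² + 30x − 30) ÷ lead(D) = 10x² ÷ 2x² = 5. Subtract (5)·D = 10x² + 30x − 30. Remainder: 0.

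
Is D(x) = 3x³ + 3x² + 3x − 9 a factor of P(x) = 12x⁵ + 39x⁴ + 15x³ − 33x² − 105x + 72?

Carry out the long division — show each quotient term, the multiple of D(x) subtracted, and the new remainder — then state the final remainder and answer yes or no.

R(x) = 0, so D(x) is a factor of P(x). yes

Step 1: lead(12x⁵ + 39x⁴ + 15x³ − 33x² − 105x + 72) ÷ lead(D) = 12x⁵ ÷ 3x³ = 4x². Subtract (4x²)·D = 12x⁵ + 12x⁴ + 12x³ − 36x². Remainder: 27x⁴ + 3x³ + 3x² − 105x + 72.
Step 2: lead(27x⁴ + 3x³ + 3x² − 105x + 72) ÷ lead(D) = 27x⁴ ÷ 3x³ = 9x. Subtract (9x)·D = 27x⁴ + 27x³ + 27x² − 81x. Remainder: −24x³ − 24x² − 24x + 72.
Step 3: lead(−24x³ − 24x² − 24x + 72) ÷ lead(D) = −24x³ ÷ 3x³ = −8. Subtract (−8)·D = −24x³ − 24x² − 24x + 72. Remainder: 0.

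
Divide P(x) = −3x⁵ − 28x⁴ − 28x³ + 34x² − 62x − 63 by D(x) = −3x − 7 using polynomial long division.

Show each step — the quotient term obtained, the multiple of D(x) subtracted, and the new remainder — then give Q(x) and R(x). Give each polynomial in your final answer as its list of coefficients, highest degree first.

Step 1: lead(−3x⁵ − 28x⁴ − 28x³ + 34x² − 62x − 63) ÷ lead(D) = −3x⁵ ÷ −3x = x⁴. Subtract (x⁴)·D = −3x⁵ − 7x⁴. Remainder: −21x⁴ − 28x³ + 34x² − 62x − 63.
Step 2: lead(−21x⁴ − 28x³ + 34x² − 62x − 63) ÷ lead(D) = −21x⁴ ÷ −3x = 7x³. Subtract (7x³)·D = −21x⁴ − 49x³. Remainder: 21x³ + 34x² − 62x − 63.
Step 3: lead(21x³ + 34x² − 62x − 63) ÷ lead(D) = 21x³ ÷ −3x = −7x². Subtract (−7x²)·D = 21x³ + 49x². Remainder: −15x² − 62x − 63.
Step 4: lead(−15x² − 62x − 63) ÷ lead(D) = −15x² ÷ −3x = 5x. Subtract (5x)·D = −15x² − 35x. Remainder: −27x − 63.
Step 5: lead(−27x − 63) ÷ lead(D) = −27x ÷ −3x = 9. Subtract (9)·D = −27x − 63. Remainder: 0.

Q = [1, 7, -7, 5, 9]; R = [0]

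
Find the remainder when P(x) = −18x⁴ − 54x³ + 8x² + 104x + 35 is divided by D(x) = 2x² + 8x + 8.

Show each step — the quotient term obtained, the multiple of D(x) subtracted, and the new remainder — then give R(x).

Step 1: lead(−18x⁴ − 54x³ + 8x² + 104x + 35) ÷ lead(D) = −18x⁴ ÷ 2x² = −9x². Subtract (−9x²)·D = −18x⁴ − 72x³ − 72x². Remainder: 18x³ + 80x² + 104x + 35.
Step 2: lead(18x³ + 80x² + 104x + 35) ÷ lead(D) = 18x³ ÷ 2x² = 9x. Subtract (9x)·D = 18x³ + 72x² + 72x. Remainder: 8x² + 32x + 35.
Step 3: lead(8x² + 32x + 35) ÷ lead(D) = 8x² ÷ 2x² = 4. Subtract (4)·D = 8x² + 32x + 32. Remainder: 3.

R(x) = 3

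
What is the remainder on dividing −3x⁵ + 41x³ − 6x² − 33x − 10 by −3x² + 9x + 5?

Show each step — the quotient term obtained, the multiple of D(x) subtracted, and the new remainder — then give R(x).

Step 1: lead(−3x⁵ + 41x³ − 6x² − 33x − 10) ÷ lead(D) = −3x⁵ ÷ −3x² = x³. Subtract (x³)·D = −3x⁵ + 9x⁴ + 5x³. Remainder: −9x⁴ + 36x³ − 6x² − 33x − 10.
Step 2: lead(−9x⁴ + 36x³ − 6x² − 33x − 10) ÷ lead(D) = −9x⁴ ÷ −3x² = 3x². Subtract (3x²)·D = −9x⁴ + 27x³ + 15x². Remainder: 9x³ − 21x² − 33x − 10.
Step 3: lead(9x³ − 21x² − 33x − 10) ÷ lead(D) = 9x³ ÷ −3x² = −3x. Subtract (−3x)·D = 9x³ − 27x² − 15x. Remainder: 6x² − 18x − 10.
Step 4: lead(6x² − 18x − 10) ÷ lead(D) = 6x² ÷ −3x² = −2. Subtract (−2)·D = 6x² − 18x − 10. Remainder: 0.

R(x) = 0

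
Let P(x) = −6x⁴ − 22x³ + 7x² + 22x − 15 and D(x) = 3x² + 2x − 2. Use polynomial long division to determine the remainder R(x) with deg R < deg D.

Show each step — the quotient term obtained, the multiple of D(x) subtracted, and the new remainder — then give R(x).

Step 1: lead(−6x⁴ − 22x³ + 7x² + 22x − 15) ÷ lead(D) = −6x⁴ ÷ 3x² = −2x². Subtract (−2x²)·D = −6x⁴ − 4x³ + 4x². Remainder: −18x³ + 3x² + 22x − 15.
Step 2: lead(−18x³ + 3x² + 22x − 15) ÷ lead(D) = −18x³ ÷ 3x² = −6x. Subtract (−6x)·D = −18x³ − 12x² + 12x. Remainder: 15x² + 10x − 15.
Step 3: lead(15x² + 10x − 15) ÷ lead(D) = 15x² ÷ 3x² = 5. Subtract (5)·D = 15x² + 10x − 10. Remainder: −5.

R(x) = −5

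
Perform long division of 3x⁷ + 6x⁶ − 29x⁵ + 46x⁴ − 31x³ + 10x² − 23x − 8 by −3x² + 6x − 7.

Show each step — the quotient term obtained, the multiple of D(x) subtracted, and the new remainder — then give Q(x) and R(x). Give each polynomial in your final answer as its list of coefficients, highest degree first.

Step 1: lead(3x⁷ + 6x⁶ − 29x⁵ + 46x⁴ − 31x³ + 10x² − 23x − 8) ÷ lead(D) = 3x⁷ ÷ −3x² = −x⁵. Subtract (−x⁵)·D = 3x⁷ − 6x⁶ + 7x⁵. Remainder: 12x⁶ − 36x⁵ + 46x⁴ − 31x³ + 10x² − 23x − 8.
Step 2: lead(12x⁶ − 36x⁵ + 46x⁴ − 31x³ + 10x² − 23x − 8) ÷ lead(D) = 12x⁶ ÷ −3x² = −4x⁴. Subtract (−4x⁴)·D = 12x⁶ − 24x⁵ + 28x⁴. Remainder: −12x⁵ + 18x⁴ − 31x³ + 10x² − 23x − 8.
Step 3: lead(−12x⁵ + 18x⁴ − 31x³ + 10x² − 23x − 8) ÷ lead(D) = −12x⁵ ÷ −3x² = 4x³. Subtract (4x³)·D = −12x⁵ + 24x⁴ − 28x³. Remainder: −6x⁴ − 3x³ + 10x² − 23x − 8.
Step 4: lead(−6x⁴ − 3x³ + 10x² − 23x − 8) ÷ lead(D) = −6x⁴ ÷ −3x² = 2x². Subtract (2x²)·D = −6x⁴ + 12x³ − 14x². Remainder: −15x³ + 24x² − 23x − 8.
Step 5: lead(−15x³ + 24x² − 23x − 8) ÷ lead(D) = −15x³ ÷ −3x² = 5x. Subtract (5x)·D = −15x³ + 30x² − 35x. Remainder: −6x² + 12x − 8.
Step 6: lead(−6x² + 12x − 8) ÷ lead(D) = −6x² ÷ −3x² = 2. Subtract (2)·D = −6x² + 12x − 14. Remainder: 6.

Q = [-1, -4, 4, 2, 5, 2]; R = [6]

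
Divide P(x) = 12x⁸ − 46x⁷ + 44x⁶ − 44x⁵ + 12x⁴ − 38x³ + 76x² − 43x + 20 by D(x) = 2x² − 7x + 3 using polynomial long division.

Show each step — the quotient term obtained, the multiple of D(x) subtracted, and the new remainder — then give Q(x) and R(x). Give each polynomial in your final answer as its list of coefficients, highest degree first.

Step 1: lead(12x⁸ − 46x⁷ + 44x⁶ − 44x⁵ + 12x⁴ − 38x³ + 76x² − 43x + 20) ÷ lead(D) = 12x⁸ ÷ 2x² = 6x⁶. Subtract (6x⁶)·D = 12x⁸ − 42x⁷ + 18x⁶. Remainder: −4x⁷ + 26x⁶ − 44x⁵ + 12x⁴ − 38x³ + 76x² − 43x + 20.
Step 2: lead(−4x⁷ + 26x⁶ − 44x⁵ + 12x⁴ − 38x³ + 76x² − 43x + 20) ÷ lead(D) = −4x⁷ ÷ 2x² = −2x⁵. Subtract (−2x⁵)·D = −4x⁷ + 14x⁶ − 6x⁵. Remainder: 12x⁶ − 38x⁵ + 12x⁴ − 38x³ + 76x² − 43x + 20.
Step 3: lead(12x⁶ − 38x⁵ + 12x⁴ − 38x³ + 76x² − 43x + 20) ÷ lead(D) = 12x⁶ ÷ 2x² = 6x⁴. Subtract (6x⁴)·D = 12x⁶ − 42x⁵ + 18x⁴. Remainder: 4x⁵ − 6x⁴ − 38x³ + 76x² − 43x + 20.
Step 4: lead(4x⁵ − 6x⁴ − 38x³ + 76x² − 43x + 20) ÷ lead(D) = 4x⁵ ÷ 2x² = 2x³. Subtract (2x³)·D = 4x⁵ − 14x⁴ + 6x³. Remainder: 8x⁴ − 44x³ + 76x² − 43x + 20.
Step 5: lead(8x⁴ − 44x³ + 76x² − 43x + 20) ÷ lead(D) = 8x⁴ ÷ 2x² = 4x². Subtract (4x²)·D = 8x⁴ − 28x³ + 12x². Remainder: −16x³ + 64x² − 43x + 20.
Step 6: lead(−16x³ + 64x² − 43x + 20) ÷ lead(D) = −16x³ ÷ 2x² = −8x. Subtract (−8x)·D = −16x³ + 56x² − 24x. Remainder: 8x² − 19x + 20.
Step 7: lead(8x² − 19x + 20) ÷ lead(D) = 8x² ÷ 2x² = 4. Subtract (4)·D = 8x² − 28x + 12. Remainder: 9x + 8.

Q = [6, -2, 6, 2, 4, -8, 4]; R = [9, 8]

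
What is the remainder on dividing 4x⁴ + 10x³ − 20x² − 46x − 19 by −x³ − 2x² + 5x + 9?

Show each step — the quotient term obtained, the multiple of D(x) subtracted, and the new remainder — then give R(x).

Step 1: lead(4x⁴ + 10x³ − 20x² − 46x − 19) ÷ lead(D) = 4x⁴ ÷ −x³ = −4x. Subtract (−4x)·D = 4x⁴ + 8x³ − 20x² − 36x. Remainder: 2x³ − 10x − 19.
Step 2: lead(2x³ − 10x − 19) ÷ lead(D) = 2x³ ÷ −x³ = −2. Subtract (−2)·D = 2x³ + 4x² − 10x − 18. Remainder: −4x² − 1.

R(x) = −4x² − 1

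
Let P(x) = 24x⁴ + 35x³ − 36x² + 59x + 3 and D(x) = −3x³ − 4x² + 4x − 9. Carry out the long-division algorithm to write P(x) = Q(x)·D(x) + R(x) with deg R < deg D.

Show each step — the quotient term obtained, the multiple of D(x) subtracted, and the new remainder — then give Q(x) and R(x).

Step 1: lead(24x⁴ + 35x³ − 36x² + 59x + 3) ÷ lead(D) = 24x⁴ ÷ −3x³ = −8x. Subtract (−8x)·D = 24x⁴ + 32x³ − 32x² + 72x. Remainder: 3x³ − 4x² − 13x + 3.
Step 2: lead(3x³ − 4x² − 13x + 3) ÷ lead(D) = 3x³ ÷ −3x³ = −1. Subtract (−1)·D = 3x³ + 4x² − 4x + 9. Remainder: −8x² − 9x − 6.

Q(x) = −8x − 1; R(x) = −8x² − 9x − 6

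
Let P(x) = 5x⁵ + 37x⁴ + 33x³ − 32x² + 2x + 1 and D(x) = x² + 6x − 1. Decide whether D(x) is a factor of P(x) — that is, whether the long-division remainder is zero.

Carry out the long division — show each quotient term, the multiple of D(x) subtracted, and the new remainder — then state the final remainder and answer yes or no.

Step 1: lead(5x⁵ + 37x⁴ + 33x³ − 32x² + 2x + 1) ÷ lead(D) = 5x⁵ ÷ x² = 5x³. Subtract (5x³)·D = 5x⁵ + 30x⁴ − 5x³. Remainder: 7x⁴ + 38x³ − 32x² + 2x + 1.
Step 2: lead(7x⁴ + 38x³ − 32x² + 2x + 1) ÷ lead(D) = 7x⁴ ÷ x² = 7x². Subtract (7x²)·D = 7x⁴ + 42x³ − 7x². Remainder: −4x³ − 25x² + 2x + 1.
Step 3: lead(−4x³ − 25x² + 2x + 1) ÷ lead(D) = −4x³ ÷ x² = −4x. Subtract (−4x)·D = −4x³ − 24x² + 4x. Remainder: −x² − 2x + 1.
Step 4: lead(−x² − 2x + 1) ÷ lead(D) = −x² ÷ x² = −1. Subtract (−1)·D = −x² − 6x + 1. Remainder: 4x.

R(x) = 4x, so D(x) is not a factor of P(x). no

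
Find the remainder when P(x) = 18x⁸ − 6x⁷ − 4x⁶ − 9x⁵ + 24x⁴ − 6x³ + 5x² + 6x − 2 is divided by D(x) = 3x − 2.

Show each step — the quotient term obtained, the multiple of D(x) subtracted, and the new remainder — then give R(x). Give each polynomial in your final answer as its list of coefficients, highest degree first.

R = [6]

Step 1: lead(18x⁸ − 6x⁷ − 4x⁶ − 9x⁵ + 24x⁴ − 6x³ + 5x² + 6x − 2) ÷ lead(D) = 18x⁸ ÷ 3x = 6x⁷. Subtract (6x⁷)·D = 18x⁸ − 12x⁷. Remainder: 6x⁷ − 4x⁶ − 9x⁵ + 24x⁴ − 6x³ + 5x² + 6x − 2.
Step 2: lead(6x⁷ − 4x⁶ − 9x⁵ + 24x⁴ − 6x³ + 5x² + 6x − 2) ÷ lead(D) = 6x⁷ ÷ 3x = 2x⁶. Subtract (2x⁶)·D = 6x⁷ − 4x⁶. Remainder: −9x⁵ + 24x⁴ − 6x³ + 5x² + 6x − 2.
Step 3: lead(−9x⁵ + 24x⁴ − 6x³ + 5x² + 6x − 2) ÷ lead(D) = −9x⁵ ÷ 3x = −3x⁴. Subtract (−3x⁴)·D = −9x⁵ + 6x⁴. Remainder: 18x⁴ − 6x³ + 5x² + 6x − 2.
Step 4: lead(18x⁴ − 6x³ + 5x² + 6x − 2) ÷ lead(D) = 18x⁴ ÷ 3x = 6x³. Subtract (6x³)·D = 18x⁴ − 12x³. Remainder: 6x³ + 5x² + 6x − 2.
Step 5: lead(6x³ + 5x² + 6x − 2) ÷ lead(D) = 6x³ ÷ 3x = 2x². Subtract (2x²)·D = 6x³ − 4x². Remainder: 9x² + 6x − 2.
Step 6: lead(9x² + 6x − 2) ÷ lead(D) = 9x² ÷ 3x = 3x. Subtract (3x)·D = 9x² − 6x. Remainder: 12x − 2.
Step 7: lead(12x − 2) ÷ lead(D) = 12x ÷ 3x = 4. Subtract (4)·D = 12x − 8. Remainder: 6.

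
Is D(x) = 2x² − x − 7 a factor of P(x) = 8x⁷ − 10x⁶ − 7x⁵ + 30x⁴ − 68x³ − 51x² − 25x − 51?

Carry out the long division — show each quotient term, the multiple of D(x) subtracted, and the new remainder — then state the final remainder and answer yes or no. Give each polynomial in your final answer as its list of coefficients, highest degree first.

R = [-4, -2], so D(x) is not a factor of P(x). no

Step 1: lead(8x⁷ − 10x⁶ − 7x⁵ + 30x⁴ − 68x³ − 51x² − 25x − 51) ÷ lead(D) = 8x⁷ ÷ 2x² = 4x⁵. Subtract (4x⁵)·D = 8x⁷ − 4x⁶ − 28x⁵. Remainder: −6x⁶ + 21x⁵ + 30x⁴ − 68x³ − 51x² − 25x − 51.
Step 2: lead(−6x⁶ + 21x⁵ + 30x⁴ − 68x³ − 51x² − 25x − 51) ÷ lead(D) = −6x⁶ ÷ 2x² = −3x⁴. Subtract (−3x⁴)·D = −6x⁶ + 3x⁵ + 21x⁴. Remainder: 18x⁵ + 9x⁴ − 68x³ − 51x² − 25x − 51.
Step 3: lead(18x⁵ + 9x⁴ − 68x³ − 51x² − 25x − 51) ÷ lead(D) = 18x⁵ ÷ 2x² = 9x³. Subtract (9x³)·D = 18x⁵ − 9x⁴ − 63x³. Remainder: 18x⁴ − 5x³ − 51x² − 25x − 51.
Step 4: lead(18x⁴ − 5x³ − 51x² − 25x − 51) ÷ lead(D) = 18x⁴ ÷ 2x² = 9x². Subtract (9x²)·D = 18x⁴ − 9x³ − 63x². Remainder: 4x³ + 12x² − 25x − 51.
Step 5: lead(4x³ + 12x² − 25x − 51) ÷ lead(D) = 4x³ ÷ 2x² = 2x. Subtract (2x)·D = 4x³ − 2x² − 14x. Remainder: 14x² − 11x − 51.
Step 6: lead(14x² − 11x − 51) ÷ lead(D) = 14x² ÷ 2x² = 7. Subtract (7)·D = 14x² − 7x − 49. Remainder: −4x − 2.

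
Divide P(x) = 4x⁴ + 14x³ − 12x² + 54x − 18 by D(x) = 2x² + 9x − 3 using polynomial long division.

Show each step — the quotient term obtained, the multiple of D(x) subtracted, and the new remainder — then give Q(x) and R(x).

Step 1: lead(4x⁴ + 14x³ − 12x² + 54x − 18) ÷ lead(D) = 4x⁴ ÷ 2x² = 2x². Subtract (2x²)·D = 4x⁴ + 18x³ − 6x². Remainder: −4x³ − 6x² + 54x − 18.
Step 2: lead(−4x³ − 6x² + 54x − 18) ÷ lead(D) = −4x³ ÷ 2x² = −2x. Subtract (−2x)·D = −4x³ − 18x² + 6x. Remainder: 12x² + 48x − 18.
Step 3: lead(12x² + 48x − 18) ÷ lead(D) = 12x² ÷ 2x² = 6. Subtract (6)·D = 12x² + 54x − 18. Remainder: −6x.

Q(x) = 2x² − 2x + 6; R(x) = −6x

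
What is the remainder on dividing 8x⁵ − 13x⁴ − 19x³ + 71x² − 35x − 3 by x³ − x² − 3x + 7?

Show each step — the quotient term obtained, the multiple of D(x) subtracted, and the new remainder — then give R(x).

Step 1: lead(8x⁵ − 13x⁴ − 19x³ + 71x² − 35x − 3) ÷ lead(D) = 8x⁵ ÷ x³ = 8x². Subtract (8x²)·D = 8x⁵ − 8x⁴ − 24x³ + 56x². Remainder: −5x⁴ + 5x³ + 15x² − 35x − 3.
Step 2: lead(−5x⁴ + 5x³ + 15x² − 35x − 3) ÷ lead(D) = −5x⁴ ÷ x³ = −5x. Subtract (−5x)·D = −5x⁴ + 5x³ + 15x² − 35x. Remainder: −3.

R(x) = −3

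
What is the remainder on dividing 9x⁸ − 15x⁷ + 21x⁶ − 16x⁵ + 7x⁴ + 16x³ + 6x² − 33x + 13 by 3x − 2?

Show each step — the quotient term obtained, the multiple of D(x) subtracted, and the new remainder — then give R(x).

R(x) = −1

Step 1: lead(9x⁸ − 15x⁷ + 21x⁶ − 16x⁵ + 7x⁴ + 16x³ + 6x² − 33x + 13) ÷ lead(D) = 9x⁸ ÷ 3x = 3x⁷. Subtract (3x⁷)·D = 9x⁸ − 6x⁷. Remainder: −9x⁷ + 21x⁶ − 16x⁵ + 7x⁴ + 16x³ + 6x² − 33x + 13.
Step 2: lead(−9x⁷ + 21x⁶ − 16x⁵ + 7x⁴ + 16x³ + 6x² − 33x + 13) ÷ lead(D) = −9x⁷ ÷ 3x = −3x⁶. Subtract (−3x⁶)·D = −9x⁷ + 6x⁶. Remainder: 15x⁶ − 16x⁵ + 7x⁴ + 16x³ + 6x² − 33x + 13.
Step 3: lead(15x⁶ − 16x⁵ + 7x⁴ + 16x³ + 6x² − 33x + 13) ÷ lead(D) = 15x⁶ ÷ 3x = 5x⁵. Subtract (5x⁵)·D = 15x⁶ − 10x⁵. Remainder: −6x⁵ + 7x⁴ + 16x³ + 6x² − 33x + 13.
Step 4: lead(−6x⁵ + 7x⁴ + 16x³ + 6x² − 33x + 13) ÷ lead(D) = −6x⁵ ÷ 3x = −2x⁴. Subtract (−2x⁴)·D = −6x⁵ + 4x⁴. Remainder: 3x⁴ + 16x³ + 6x² − 33x + 13.
Step 5: lead(3x⁴ + 16x³ + 6x² − 33x + 13) ÷ lead(D) = 3x⁴ ÷ 3x = x³. Subtract (x³)·D = 3x⁴ − 2x³. Remainder: 18x³ + 6x² − 33x + 13.
Step 6: lead(18x³ + 6x² − 33x + 13) ÷ lead(D) = 18x³ ÷ 3x = 6x². Subtract (6x²)·D = 18x³ − 12x². Remainder: 18x² − 33x + 13.
Step 7: lead(18x² − 33x + 13) ÷ lead(D) = 18x² ÷ 3x = 6x. Subtract (6x)·D = 18x² − 12x. Remainder: −21x + 13.
Step 8: lead(−21x + 13) ÷ lead(D) = −21x ÷ 3x = −7. Subtract (−7)·D = −21x + 14. Remainder: −1.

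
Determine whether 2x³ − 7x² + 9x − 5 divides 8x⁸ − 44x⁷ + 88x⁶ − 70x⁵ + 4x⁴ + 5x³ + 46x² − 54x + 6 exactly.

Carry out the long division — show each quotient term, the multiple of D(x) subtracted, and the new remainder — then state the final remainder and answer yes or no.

Step 1: lead(8x⁸ − 44x⁷ + 88x⁶ − 70x⁵ + 4x⁴ + 5x³ + 46x² − 54x + 6) ÷ lead(D) = 8x⁸ ÷ 2x³ = 4x⁵. Subtract (4x⁵)·D = 8x⁸ − 28x⁷ + 36x⁶ − 20x⁵. Remainder: −16x⁷ + 52x⁶ − 50x⁵ + 4x⁴ + 5x³ + 46x² − 54x + 6.
Step 2: lead(−16x⁷ + 52x⁶ − 50x⁵ + 4x⁴ + 5x³ + 46x² − 54x + 6) ÷ lead(D) = −16x⁷ ÷ 2x³ = −8x⁴. Subtract (−8x⁴)·D = −16x⁷ + 56x⁶ − 72x⁵ + 40x⁴. Remainder: −4x⁶ + 22x⁵ − 36x⁴ + 5x³ + 46x² − 54x + 6.
Step 3: lead(−4x⁶ + 22x⁵ − 36x⁴ + 5x³ + 46x² − 54x + 6) ÷ lead(D) = −4x⁶ ÷ 2x³ = −2x³. Subtract (−2x³)·D = −4x⁶ + 14x⁵ − 18x⁴ + 10x³. Remainder: 8x⁵ − 18x⁴ − 5x³ + 46x² − 54x + 6.
Step 4: lead(8x⁵ − 18x⁴ − 5x³ + 46x² − 54x + 6) ÷ lead(D) = 8x⁵ ÷ 2x³ = 4x². Subtract (4x²)·D = 8x⁵ − 28x⁴ + 36x³ − 20x². Remainder: 10x⁴ − 41x³ + 66x² − 54x + 6.
Step 5: lead(10x⁴ − 41x³ + 66x² − 54x + 6) ÷ lead(D) = 10x⁴ ÷ 2x³ = 5x. Subtract (5x)·D = 10x⁴ − 35x³ + 45x² − 25x. Remainder: −6x³ + 21x² − 29x + 6.
Step 6: lead(−6x³ + 21x² − 29x + 6) ÷ lead(D) = −6x³ ÷ 2x³ = −3. Subtract (−3)·D = −6x³ + 21x² − 27x + 15. Remainder: −2x − 9.

R(x) = −2x − 9, so D(x) is not a factor of P(x). no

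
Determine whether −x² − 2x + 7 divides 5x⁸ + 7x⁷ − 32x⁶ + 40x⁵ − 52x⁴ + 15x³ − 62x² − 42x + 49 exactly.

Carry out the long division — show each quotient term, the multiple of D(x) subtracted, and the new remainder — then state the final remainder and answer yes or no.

R(x) = 0, so D(x) is a factor of P(x). yes

Step 1: lead(5x⁸ + 7x⁷ − 32x⁶ + 40x⁵ − 52x⁴ + 15x³ − 62x² − 42x + 49) ÷ lead(D) = 5x⁸ ÷ −x² = −5x⁶. Subtract (−5x⁶)·D = 5x⁸ + 10x⁷ − 35x⁶. Remainder: −3x⁷ + 3x⁶ + 40x⁵ − 52x⁴ + 15x³ − 62x² − 42x + 49.
Step 2: lead(−3x⁷ + 3x⁶ + 40x⁵ − 52x⁴ + 15x³ − 62x² − 42x + 49) ÷ lead(D) = −3x⁷ ÷ −x² = 3x⁵. Subtract (3x⁵)·D = −3x⁷ − 6x⁶ + 21x⁵. Remainder: 9x⁶ + 19x⁵ − 52x⁴ + 15x³ − 62x² − 42x + 49.
Step 3: lead(9x⁶ + 19x⁵ − 52x⁴ + 15x³ − 62x² − 42x + 49) ÷ lead(D) = 9x⁶ ÷ −x² = −9x⁴. Subtract (−9x⁴)·D = 9x⁶ + 18x⁵ − 63x⁴. Remainder: x⁵ + 11x⁴ + 15x³ − 62x² − 42x + 49.
Step 4: lead(x⁵ + 11x⁴ + 15x³ − 62x² − 42x + 49) ÷ lead(D) = x⁵ ÷ −x² = −x³. Subtract (−x³)·D = x⁵ + 2x⁴ − 7x³. Remainder: 9x⁴ + 22x³ − 62x² − 42x + 49.
Step 5: lead(9x⁴ + 22x³ − 62x² − 42x + 49) ÷ lead(D) = 9x⁴ ÷ −x² = −9x². Subtract (−9x²)·D = 9x⁴ + 18x³ − 63x². Remainder: 4x³ + x² − 42x + 49.
Step 6: lead(4x³ + x² − 42x + 49) ÷ lead(D) = 4x³ ÷ −x² = −4x. Subtract (−4x)·D = 4x³ + 8x² − 28x. Remainder: −7x² − 14x + 49.
Step 7: lead(−7x² − 14x + 49) ÷ lead(D) = −7x² ÷ −x² = 7. Subtract (7)·D = −7x² − 14x + 49. Remainder: 0.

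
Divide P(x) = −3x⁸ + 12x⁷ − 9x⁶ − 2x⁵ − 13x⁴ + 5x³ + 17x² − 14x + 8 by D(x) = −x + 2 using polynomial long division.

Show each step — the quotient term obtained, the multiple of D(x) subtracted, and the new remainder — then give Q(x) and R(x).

Step 1: lead(−3x⁸ + 12x⁷ − 9x⁶ − 2x⁵ − 13x⁴ + 5x³ + 17x² − 14x + 8) ÷ lead(D) = −3x⁸ ÷ −x = 3x⁷. Subtract (3x⁷)·D = −3x⁸ + 6x⁷. Remainder: 6x⁷ − 9x⁶ − 2x⁵ − 13x⁴ + 5x³ + 17x² − 14x + 8.
Step 2: lead(6x⁷ − 9x⁶ − 2x⁵ − 13x⁴ + 5x³ + 17x² − 14x + 8) ÷ lead(D) = 6x⁷ ÷ −x = −6x⁶. Subtract (−6x⁶)·D = 6x⁷ − 12x⁶. Remainder: 3x⁶ − 2x⁵ − 13x⁴ + 5x³ + 17x² − 14x + 8.
Step 3: lead(3x⁶ − 2x⁵ − 13x⁴ + 5x³ + 17x² − 14x + 8) ÷ lead(D) = 3x⁶ ÷ −x = −3x⁵. Subtract (−3x⁵)·D = 3x⁶ − 6x⁵. Remainder: 4x⁵ − 13x⁴ + 5x³ + 17x² − 14x + 8.
Step 4: lead(4x⁵ − 13x⁴ + 5x³ + 17x² − 14x + 8) ÷ lead(D) = 4x⁵ ÷ −x = −4x⁴. Subtract (−4x⁴)·D = 4x⁵ − 8x⁴. Remainder: −5x⁴ + 5x³ + 17x² − 14x + 8.
Step 5: lead(−5x⁴ + 5x³ + 17x² − 14x + 8) ÷ lead(D) = −5x⁴ ÷ −x = 5x³. Subtract (5x³)·D = −5x⁴ + 10x³. Remainder: −5x³ + 17x² − 14x + 8.
Step 6: lead(−5x³ + 17x² − 14x + 8) ÷ lead(D) = −5x³ ÷ −x = 5x². Subtract (5x²)·D = −5x³ + 10x². Remainder: 7x² − 14x + 8.
Step 7: lead(7x² − 14x + 8) ÷ lead(D) = 7x² ÷ −x = −7x. Subtract (−7x)·D = 7x² − 14x. Remainder: 8.

Q(x) = 3x⁷ − 6x⁶ − 3x⁵ − 4x⁴ + 5x³ + 5x² − 7x; R(x) = 8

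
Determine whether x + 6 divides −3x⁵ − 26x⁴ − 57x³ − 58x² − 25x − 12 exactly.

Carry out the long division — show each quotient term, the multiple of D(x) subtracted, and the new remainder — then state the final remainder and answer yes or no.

R(x) = −6, so D(x) is not a factor of P(x). no

Step 1: lead(−3x⁵ − 26x⁴ − 57x³ − 58x² − 25x − 12) ÷ lead(D) = −3x⁵ ÷ x = −3x⁴. Subtract (−3x⁴)·D = −3x⁵ − 18x⁴. Remainder: −8x⁴ − 57x³ − 58x² − 25x − 12.
Step 2: lead(−8x⁴ − 57x³ − 58x² − 25x − 12) ÷ lead(D) = −8x⁴ ÷ x = −8x³. Subtract (−8x³)·D = −8x⁴ − 48x³. Remainder: −9x³ − 58x² − 25x − 12.
Step 3: lead(−9x³ − 58x² − 25x − 12) ÷ lead(D) = −9x³ ÷ x = −9x². Subtract (−9x²)·D = −9x³ − 54x². Remainder: −4x² − 25x − 12.
Step 4: lead(−4x² − 25x − 12) ÷ lead(D) = −4x² ÷ x = −4x. Subtract (−4x)·D = −4x² − 24x. Remainder: −x − 12.
Step 5: lead(−x − 12) ÷ lead(D) = −x ÷ x = −1. Subtract (−1)·D = −x − 6. Remainder: −6.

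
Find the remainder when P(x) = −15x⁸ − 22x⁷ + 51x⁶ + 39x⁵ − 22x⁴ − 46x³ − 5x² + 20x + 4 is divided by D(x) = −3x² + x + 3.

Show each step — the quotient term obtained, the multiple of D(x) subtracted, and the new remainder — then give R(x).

R(x) = −x + 4

Step 1: lead(−15x⁸ − 22x⁷ + 51x⁶ + 39x⁵ − 22x⁴ − 46x³ − 5x² + 20x + 4) ÷ lead(D) = −15x⁸ ÷ −3x² = 5x⁶. Subtract (5x⁶)·D = −15x⁸ + 5x⁷ + 15x⁶. Remainder: −27x⁷ + 36x⁶ + 39x⁵ − 22x⁴ − 46x³ − 5x² + 20x + 4.
Step 2: lead(−27x⁷ + 36x⁶ + 39x⁵ − 22x⁴ − 46x³ − 5x² + 20x + 4) ÷ lead(D) = −27x⁷ ÷ −3x² = 9x⁵. Subtract (9x⁵)·D = −27x⁷ + 9x⁶ + 27x⁵. Remainder: 27x⁶ + 12x⁵ − 22x⁴ − 46x³ − 5x² + 20x + 4.
Step 3: lead(27x⁶ + 12x⁵ − 22x⁴ − 46x³ − 5x² + 20x + 4) ÷ lead(D) = 27x⁶ ÷ −3x² = −9x⁴. Subtract (−9x⁴)·D = 27x⁶ − 9x⁵ − 27x⁴. Remainder: 21x⁵ + 5x⁴ − 46x³ − 5x² + 20x + 4.
Step 4: lead(21x⁵ + 5x⁴ − 46x³ − 5x² + 20x + 4) ÷ lead(D) = 21x⁵ ÷ −3x² = −7x³. Subtract (−7x³)·D = 21x⁵ − 7x⁴ − 21x³. Remainder: 12x⁴ − 25x³ − 5x² + 20x + 4.
Step 5: lead(12x⁴ − 25x³ − 5x² + 20x + 4) ÷ lead(D) = 12x⁴ ÷ −3x² = −4x². Subtract (−4x²)·D = 12x⁴ − 4x³ − 12x². Remainder: −21x³ + 7x² + 20x + 4.
Step 6: lead(−21x³ + 7x² + 20x + 4) ÷ lead(D) = −21x³ ÷ −3x² = 7x. Subtract (7x)·D = −21x³ + 7x² + 21x. Remainder: −x + 4.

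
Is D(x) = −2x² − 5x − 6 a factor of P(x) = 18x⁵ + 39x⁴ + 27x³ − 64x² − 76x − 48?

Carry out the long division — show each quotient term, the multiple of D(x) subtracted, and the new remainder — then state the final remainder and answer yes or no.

R(x) = 0, so D(x) is a factor of P(x). yes

Step 1: lead(18x⁵ + 39x⁴ + 27x³ − 64x² − 76x − 48) ÷ lead(D) = 18x⁵ ÷ −2x² = −9x³. Subtract (−9x³)·D = 18x⁵ + 45x⁴ + 54x³. Remainder: −6x⁴ − 27x³ − 64x² − 76x − 48.
Step 2: lead(−6x⁴ − 27x³ − 64x² − 76x − 48) ÷ lead(D) = −6x⁴ ÷ −2x² = 3x². Subtract (3x²)·D = −6x⁴ − 15x³ − 18x². Remainder: −12x³ − 46x² − 76x − 48.
Step 3: lead(−12x³ − 46x² − 76x − 48) ÷ lead(D) = −12x³ ÷ −2x² = 6x. Subtract (6x)·D = −12x³ − 30x² − 36x. Remainder: −16x² − 40x − 48.
Step 4: lead(−16x² − 40x − 48) ÷ lead(D) = −16x² ÷ −2x² = 8. Subtract (8)·D = −16x² − 40x − 48. Remainder: 0.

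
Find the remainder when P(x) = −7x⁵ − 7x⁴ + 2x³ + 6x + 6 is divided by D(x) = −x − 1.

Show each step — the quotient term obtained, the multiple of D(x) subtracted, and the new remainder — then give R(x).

R(x) = −2

Step 1: lead(−7x⁵ − 7x⁴ + 2x³ + 6x + 6) ÷ lead(D) = −7x⁵ ÷ −x = 7x⁴. Subtract (7x⁴)·D = −7x⁵ − 7x⁴. Remainder: 2x³ + 6x + 6.
Step 2: lead(2x³ + 6x + 6) ÷ lead(D) = 2x³ ÷ −x = −2x². Subtract (−2x²)·D = 2x³ + 2x². Remainder: −2x² + 6x + 6.
Step 3: lead(−2x² + 6x + 6) ÷ lead(D) = −2x² ÷ −x = 2x. Subtract (2x)·D = −2x² − 2x. Remainder: 8x + 6.
Step 4: lead(8x + 6) ÷ lead(D) = 8x ÷ −x = −8. Subtract (−8)·D = 8x + 8. Remainder: −2.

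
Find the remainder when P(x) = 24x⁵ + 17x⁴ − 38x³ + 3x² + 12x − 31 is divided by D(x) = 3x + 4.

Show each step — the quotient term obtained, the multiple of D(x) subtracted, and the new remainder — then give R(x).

Step 1: lead(24x⁵ + 17x⁴ − 38x³ + 3x² + 12x − 31) ÷ lead(D) = 24x⁵ ÷ 3x = 8x⁴. Subtract (8x⁴)·D = 24x⁵ + 32x⁴. Remainder: −15x⁴ − 38x³ + 3x² + 12x − 31.
Step 2: lead(−15x⁴ − 38x³ + 3x² + 12x − 31) ÷ lead(D) = −15x⁴ ÷ 3x = −5x³. Subtract (−5x³)·D = −15x⁴ − 20x³. Remainder: −18x³ + 3x² + 12x − 31.
Step 3: lead(−18x³ + 3x² + 12x − 31) ÷ lead(D) = −18x³ ÷ 3x = −6x². Subtract (−6x²)·D = −18x³ − 24x². Remainder: 27x² + 12x − 31.
Step 4: lead(27x² + 12x − 31) ÷ lead(D) = 27x² ÷ 3x = 9x. Subtract (9x)·D = 27x² + 36x. Remainder: −24x − 31.
Step 5: lead(−24x − 31) ÷ lead(D) = −24x ÷ 3x = −8. Subtract (−8)·D = −24x − 32. Remainder: 1.

R(x) = 1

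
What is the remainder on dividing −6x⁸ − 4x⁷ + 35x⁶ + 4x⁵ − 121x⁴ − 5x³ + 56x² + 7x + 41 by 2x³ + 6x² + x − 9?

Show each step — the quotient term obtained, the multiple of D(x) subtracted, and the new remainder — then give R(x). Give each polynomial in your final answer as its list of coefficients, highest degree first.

R = [2, 5]

Step 1: lead(−6x⁸ − 4x⁷ + 35x⁶ + 4x⁵ − 121x⁴ − 5x³ + 56x² + 7x + 41) ÷ lead(D) = −6x⁸ ÷ 2x³ = −3x⁵. Subtract (−3x⁵)·D = −6x⁸ − 18x⁷ − 3x⁶ + 27x⁵. Remainder: 14x⁷ + 38x⁶ − 23x⁵ − 121x⁴ − 5x³ + 56x² + 7x + 41.
Step 2: lead(14x⁷ + 38x⁶ − 23x⁵ − 121x⁴ − 5x³ + 56x² + 7x + 41) ÷ lead(D) = 14x⁷ ÷ 2x³ = 7x⁴. Subtract (7x⁴)·D = 14x⁷ + 42x⁶ + 7x⁵ − 63x⁴. Remainder: −4x⁶ − 30x⁵ − 58x⁴ − 5x³ + 56x² + 7x + 41.
Step 3: lead(−4x⁶ − 30x⁵ − 58x⁴ − 5x³ + 56x² + 7x + 41) ÷ lead(D) = −4x⁶ ÷ 2x³ = −2x³. Subtract (−2x³)·D = −4x⁶ − 12x⁵ − 2x⁴ + 18x³. Remainder: −18x⁵ − 56x⁴ − 23x³ + 56x² + 7x + 41.
Step 4: lead(−18x⁵ − 56x⁴ − 23x³ + 56x² + 7x + 41) ÷ lead(D) = −18x⁵ ÷ 2x³ = −9x². Subtract (−9x²)·D = −18x⁵ − 54x⁴ − 9x³ + 81x². Remainder: −2x⁴ − 14x³ − 25x² + 7x + 41.
Step 5: lead(−2x⁴ − 14x³ − 25x² + 7x + 41) ÷ lead(D) = −2x⁴ ÷ 2x³ = −x. Subtract (−x)·D = −2x⁴ − 6x³ − x² + 9x. Remainder: −8x³ − 24x² − 2x + 41.
Step 6: lead(−8x³ − 24x² − 2x + 41) ÷ lead(D) = −8x³ ÷ 2x³ = −4. Subtract (−4)·D = −8x³ − 24x² − 4x + 36. Remainder: 2x + 5.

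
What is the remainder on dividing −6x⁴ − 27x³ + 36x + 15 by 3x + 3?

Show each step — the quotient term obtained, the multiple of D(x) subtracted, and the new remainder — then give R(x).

Step 1: lead(−6x⁴ − 27x³ + 36x + 15) ÷ lead(D) = −6x⁴ ÷ 3x = −2x³. Subtract (−2x³)·D = −6x⁴ − 6x³. Remainder: −21x³ + 36x + 15.
Step 2: lead(−21x³ + 36x + 15) ÷ lead(D) = −21x³ ÷ 3x = −7x². Subtract (−7x²)·D = −21x³ − 21x². Remainder: 21x² + 36x + 15.
Step 3: lead(21x² + 36x + 15) ÷ lead(D) = 21x² ÷ 3x = 7x. Subtract (7x)·D = 21x² + 21x. Remainder: 15x + 15.
Step 4: lead(15x + 15) ÷ lead(D) = 15x ÷ 3x = 5. Subtract (5)·D = 15x + 15. Remainder: 0.

R(x) = 0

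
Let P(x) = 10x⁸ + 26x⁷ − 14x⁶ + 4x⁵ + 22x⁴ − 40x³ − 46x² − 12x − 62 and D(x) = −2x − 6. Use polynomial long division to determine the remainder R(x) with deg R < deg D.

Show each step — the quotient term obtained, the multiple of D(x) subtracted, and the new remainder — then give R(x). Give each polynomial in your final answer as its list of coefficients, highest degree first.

Step 1: lead(10x⁸ + 26x⁷ − 14x⁶ + 4x⁵ + 22x⁴ − 40x³ − 46x² − 12x − 62) ÷ lead(D) = 10x⁸ ÷ −2x = −5x⁷. Subtract (−5x⁷)·D = 10x⁸ + 30x⁷. Remainder: −4x⁷ − 14x⁶ + 4x⁵ + 22x⁴ − 40x³ − 46x² − 12x − 62.
Step 2: lead(−4x⁷ − 14x⁶ + 4x⁵ + 22x⁴ − 40x³ − 46x² − 12x − 62) ÷ lead(D) = −4x⁷ ÷ −2x = 2x⁶. Subtract (2x⁶)·D = −4x⁷ − 12x⁶. Remainder: −2x⁶ + 4x⁵ + 22x⁴ − 40x³ − 46x² − 12x − 62.
Step 3: lead(−2x⁶ + 4x⁵ + 22x⁴ − 40x³ − 46x² − 12x − 62) ÷ lead(D) = −2x⁶ ÷ −2x = x⁵. Subtract (x⁵)·D = −2x⁶ − 6x⁵. Remainder: 10x⁵ + 22x⁴ − 40x³ − 46x² − 12x − 62.
Step 4: lead(10x⁵ + 22x⁴ − 40x³ − 46x² − 12x − 62) ÷ lead(D) = 10x⁵ ÷ −2x = −5x⁴. Subtract (−5x⁴)·D = 10x⁵ + 30x⁴. Remainder: −8x⁴ − 40x³ − 46x² − 12x − 62.
Step 5: lead(−8x⁴ − 40x³ − 46x² − 12x − 62) ÷ lead(D) = −8x⁴ ÷ −2x = 4x³. Subtract (4x³)·D = −8x⁴ − 24x³. Remainder: −16x³ − 46x² − 12x − 62.
Step 6: lead(−16x³ − 46x² − 12x − 62) ÷ lead(D) = −16x³ ÷ −2x = 8x². Subtract (8x²)·D = −16x³ − 48x². Remainder: 2x² − 12x − 62.
Step 7: lead(2x² − 12x − 62) ÷ lead(D) = 2x² ÷ −2x = −x. Subtract (−x)·D = 2x² + 6x. Remainder: −18x − 62.
Step 8: lead(−18x − 62) ÷ lead(D) = −18x ÷ −2x = 9. Subtract (9)·D = −18x − 54. Remainder: −8.

R = [-8]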